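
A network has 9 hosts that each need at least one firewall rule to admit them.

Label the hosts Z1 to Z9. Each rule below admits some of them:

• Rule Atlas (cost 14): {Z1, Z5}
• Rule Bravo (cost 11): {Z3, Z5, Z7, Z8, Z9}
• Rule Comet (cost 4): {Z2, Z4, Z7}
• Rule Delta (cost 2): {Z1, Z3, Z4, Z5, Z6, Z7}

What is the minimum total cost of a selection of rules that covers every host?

17

Bravo, Comet, Delta together cover every host (Bravo ∪ Comet ∪ Delta = {Z1, Z2, Z3, Z4, Z5, Z6, Z7, Z8, Z9}); total cost 11 + 4 + 2 = 17.
No covering selection has total cost below 17.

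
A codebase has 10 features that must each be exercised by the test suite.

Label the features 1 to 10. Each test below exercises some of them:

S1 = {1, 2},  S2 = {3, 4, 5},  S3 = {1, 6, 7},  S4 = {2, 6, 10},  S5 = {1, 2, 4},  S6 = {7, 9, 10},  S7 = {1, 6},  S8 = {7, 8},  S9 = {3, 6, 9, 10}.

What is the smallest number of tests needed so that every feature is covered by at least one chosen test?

4

S1 and S2 and S8 and S9 together: S1 ∪ S2 ∪ S8 ∪ S9 = {1, 2, 3, 4, 5, 6, 7, 8, 9, 10} — every feature is covered.
Only S2 contains 5, so S2 is forced; the remaining 7 features need at least 3 more tests (each remaining test adds at most 3) — so at least 4 tests are needed, and 4 is optimal.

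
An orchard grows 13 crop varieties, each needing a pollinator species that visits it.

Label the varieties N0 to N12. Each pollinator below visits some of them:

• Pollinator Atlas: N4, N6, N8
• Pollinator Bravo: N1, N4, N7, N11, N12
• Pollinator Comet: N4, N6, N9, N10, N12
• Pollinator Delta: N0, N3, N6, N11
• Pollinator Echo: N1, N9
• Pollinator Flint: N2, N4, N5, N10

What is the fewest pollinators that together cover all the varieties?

Take {Atlas, Bravo, Delta, Echo, Flint}. Their union is {N0, N1, N2, N3, N4, N5, N6, N7, N8, N9, N10, N11, N12}, which is all 13 varieties.
No 4 of the 6 pollinators cover everything (all 15 combinations miss at least one variety), so 5 is optimal.

5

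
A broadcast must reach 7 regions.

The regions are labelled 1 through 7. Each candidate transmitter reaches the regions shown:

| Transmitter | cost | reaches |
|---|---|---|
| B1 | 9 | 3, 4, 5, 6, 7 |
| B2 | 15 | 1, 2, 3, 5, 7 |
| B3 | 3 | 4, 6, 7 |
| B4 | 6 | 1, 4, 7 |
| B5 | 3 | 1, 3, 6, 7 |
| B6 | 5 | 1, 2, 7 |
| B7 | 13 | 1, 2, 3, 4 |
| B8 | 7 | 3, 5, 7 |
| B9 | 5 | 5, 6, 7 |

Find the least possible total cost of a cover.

B1, B6 together cover every region (B1 ∪ B6 = {1, 2, 3, 4, 5, 6, 7}); total cost 9 + 5 = 14.
The greedy pick B5, B3, B6, B9 costs 16; no covering selection beats 14.

14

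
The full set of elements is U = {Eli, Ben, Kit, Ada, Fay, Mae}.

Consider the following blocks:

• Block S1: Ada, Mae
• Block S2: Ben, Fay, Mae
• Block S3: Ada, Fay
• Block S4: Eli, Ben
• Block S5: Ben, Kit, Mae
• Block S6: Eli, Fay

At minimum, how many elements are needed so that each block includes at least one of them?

Take H = {Ben, Fay, Mae}. Each listed block contains at least one of these, so H is a hitting set of size 3.
No choice of 2 elements meets every block, so 3 is the minimum.

3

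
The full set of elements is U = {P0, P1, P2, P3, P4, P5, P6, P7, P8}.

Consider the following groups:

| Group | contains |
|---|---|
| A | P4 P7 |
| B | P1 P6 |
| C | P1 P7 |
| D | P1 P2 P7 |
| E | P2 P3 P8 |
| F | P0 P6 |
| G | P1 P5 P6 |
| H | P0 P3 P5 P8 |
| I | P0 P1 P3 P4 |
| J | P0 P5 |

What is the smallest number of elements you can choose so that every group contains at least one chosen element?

4

The 4 elements {P0, P1, P2, P7} hit every group.
The groups A, B, E, J are pairwise disjoint, so any hitting set needs a separate element for each — at least 4. Hence 4 is optimal.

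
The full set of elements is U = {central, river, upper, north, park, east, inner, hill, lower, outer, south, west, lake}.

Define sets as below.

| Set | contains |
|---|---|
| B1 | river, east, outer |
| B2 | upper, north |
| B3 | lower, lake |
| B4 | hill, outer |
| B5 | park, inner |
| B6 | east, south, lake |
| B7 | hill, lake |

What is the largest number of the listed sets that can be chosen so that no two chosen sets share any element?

B2, B3, B4, B5 are pairwise disjoint (B2={upper,north}; B3={lower,lake}; B4={hill,outer}; B5={park,inner}).
Every remaining set overlaps one of these, and no 5 of the listed sets are pairwise disjoint, so 4 is the maximum.

4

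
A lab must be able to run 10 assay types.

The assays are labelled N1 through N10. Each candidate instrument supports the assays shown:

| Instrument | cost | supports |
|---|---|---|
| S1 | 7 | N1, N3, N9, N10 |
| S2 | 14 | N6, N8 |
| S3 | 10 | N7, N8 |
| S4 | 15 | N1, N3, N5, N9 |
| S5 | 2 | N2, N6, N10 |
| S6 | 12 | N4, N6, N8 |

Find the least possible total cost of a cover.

S3, S4, S5, S6 together cover every assay (S3 ∪ S4 ∪ S5 ∪ S6 = {N1, N2, N3, N4, N5, N6, N7, N8, N9, N10}); total cost 10 + 15 + 2 + 12 = 39.
The greedy pick S5, S1, S3, S6, S4 costs 46; no covering selection beats 39.

39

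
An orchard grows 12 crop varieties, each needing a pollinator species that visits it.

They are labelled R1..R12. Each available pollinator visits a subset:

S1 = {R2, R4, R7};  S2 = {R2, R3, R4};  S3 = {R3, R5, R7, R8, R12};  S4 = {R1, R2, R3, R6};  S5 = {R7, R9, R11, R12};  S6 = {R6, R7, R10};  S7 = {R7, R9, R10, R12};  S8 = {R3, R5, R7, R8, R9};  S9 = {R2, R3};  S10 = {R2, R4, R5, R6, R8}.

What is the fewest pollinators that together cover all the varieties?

4

Take {S4, S5, S7, S10}. Their union is {R1, R2, R3, R4, R5, R6, R7, R8, R9, R10, R11, R12}, which is all 12 varieties.
No 3 of the 10 pollinators cover everything (all 120 combinations miss at least one variety), so 4 is optimal.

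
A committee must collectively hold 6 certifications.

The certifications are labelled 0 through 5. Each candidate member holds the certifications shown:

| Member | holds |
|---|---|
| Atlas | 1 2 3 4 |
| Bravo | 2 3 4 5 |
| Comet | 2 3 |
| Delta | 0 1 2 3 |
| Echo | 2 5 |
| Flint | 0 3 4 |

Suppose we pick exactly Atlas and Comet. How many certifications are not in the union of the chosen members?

2

Union of Atlas, Comet = {1, 2, 3, 4}.
Not covered: 0, 5 — 2 certifications.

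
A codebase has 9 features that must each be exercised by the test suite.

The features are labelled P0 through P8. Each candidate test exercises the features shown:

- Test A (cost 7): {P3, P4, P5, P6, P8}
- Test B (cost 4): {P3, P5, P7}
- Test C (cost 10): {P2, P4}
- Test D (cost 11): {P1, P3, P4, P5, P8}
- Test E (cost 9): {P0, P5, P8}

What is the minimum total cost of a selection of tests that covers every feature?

41

A, B, C, D, E together cover every feature (A ∪ B ∪ C ∪ D ∪ E = {P0, P1, P2, P3, P4, P5, P6, P7, P8}); total cost 7 + 4 + 10 + 11 + 9 = 41.
No covering selection has total cost below 41.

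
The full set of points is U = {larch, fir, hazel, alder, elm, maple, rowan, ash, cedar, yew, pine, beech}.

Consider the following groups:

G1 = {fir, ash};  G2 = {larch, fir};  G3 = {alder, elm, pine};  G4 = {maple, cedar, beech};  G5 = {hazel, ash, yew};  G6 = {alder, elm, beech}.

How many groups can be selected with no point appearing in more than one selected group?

G2, G3, G4, G5 are pairwise disjoint (G2={larch,fir}; G3={alder,elm,pine}; G4={maple,cedar,beech}; G5={hazel,ash,yew}).
Every remaining group overlaps one of these, and no 5 of the listed groups are pairwise disjoint, so 4 is the maximum.

4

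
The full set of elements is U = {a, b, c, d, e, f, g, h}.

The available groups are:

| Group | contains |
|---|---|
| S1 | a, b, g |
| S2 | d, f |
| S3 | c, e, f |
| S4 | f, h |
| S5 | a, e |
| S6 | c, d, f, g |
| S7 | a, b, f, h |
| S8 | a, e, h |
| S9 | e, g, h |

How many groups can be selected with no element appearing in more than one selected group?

S5, S6 are pairwise disjoint (S5={a,e}; S6={c,d,f,g}).
Every remaining group overlaps one of these, and no 3 of the listed groups are pairwise disjoint, so 2 is the maximum.

2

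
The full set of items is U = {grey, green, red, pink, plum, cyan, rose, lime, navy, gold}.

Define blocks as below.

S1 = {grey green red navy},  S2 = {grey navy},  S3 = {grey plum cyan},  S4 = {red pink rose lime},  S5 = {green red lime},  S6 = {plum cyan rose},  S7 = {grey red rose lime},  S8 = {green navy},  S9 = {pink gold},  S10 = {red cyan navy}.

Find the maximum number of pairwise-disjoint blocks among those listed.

4

S2, S5, S6, S9 are pairwise disjoint (S2={grey,navy}; S5={green,red,lime}; S6={plum,cyan,rose}; S9={pink,gold}).
Every remaining block overlaps one of these, and no 5 of the listed blocks are pairwise disjoint, so 4 is the maximum.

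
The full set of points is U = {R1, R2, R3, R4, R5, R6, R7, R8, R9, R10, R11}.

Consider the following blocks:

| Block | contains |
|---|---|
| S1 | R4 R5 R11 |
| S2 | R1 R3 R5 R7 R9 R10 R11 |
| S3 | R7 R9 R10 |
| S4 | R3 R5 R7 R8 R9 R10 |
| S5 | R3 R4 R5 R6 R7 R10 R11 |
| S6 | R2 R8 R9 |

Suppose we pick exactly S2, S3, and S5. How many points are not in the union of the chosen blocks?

2

Union of S2, S3, S5 = {R1, R3, R4, R5, R6, R7, R9, R10, R11}.
Not covered: R2, R8 — 2 points.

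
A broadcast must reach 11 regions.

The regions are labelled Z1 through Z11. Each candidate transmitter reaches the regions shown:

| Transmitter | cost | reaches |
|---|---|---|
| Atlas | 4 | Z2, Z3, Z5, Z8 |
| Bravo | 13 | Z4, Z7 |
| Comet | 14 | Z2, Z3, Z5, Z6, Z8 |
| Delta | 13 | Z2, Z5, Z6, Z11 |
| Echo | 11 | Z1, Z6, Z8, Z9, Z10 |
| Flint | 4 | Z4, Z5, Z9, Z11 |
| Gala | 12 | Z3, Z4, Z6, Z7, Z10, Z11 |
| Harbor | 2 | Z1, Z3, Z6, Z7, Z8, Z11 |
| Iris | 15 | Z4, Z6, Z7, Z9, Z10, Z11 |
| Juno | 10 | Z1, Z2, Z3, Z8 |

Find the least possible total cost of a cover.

Atlas, Echo, Flint, Harbor together cover every region (Atlas ∪ Echo ∪ Flint ∪ Harbor = {Z1, Z2, Z3, Z4, Z5, Z6, Z7, Z8, Z9, Z10, Z11}); total cost 4 + 11 + 4 + 2 = 21.
No covering selection has total cost below 21.

21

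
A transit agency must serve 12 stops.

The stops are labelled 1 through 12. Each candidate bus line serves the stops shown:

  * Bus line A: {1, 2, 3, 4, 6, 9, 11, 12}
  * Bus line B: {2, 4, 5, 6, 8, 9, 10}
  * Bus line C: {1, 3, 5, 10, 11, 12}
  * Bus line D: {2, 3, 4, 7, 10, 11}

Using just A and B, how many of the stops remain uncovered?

1

Union of A, B = {1, 2, 3, 4, 5, 6, 8, 9, 10, 11, 12}.
Not covered: 7 — 1 stop.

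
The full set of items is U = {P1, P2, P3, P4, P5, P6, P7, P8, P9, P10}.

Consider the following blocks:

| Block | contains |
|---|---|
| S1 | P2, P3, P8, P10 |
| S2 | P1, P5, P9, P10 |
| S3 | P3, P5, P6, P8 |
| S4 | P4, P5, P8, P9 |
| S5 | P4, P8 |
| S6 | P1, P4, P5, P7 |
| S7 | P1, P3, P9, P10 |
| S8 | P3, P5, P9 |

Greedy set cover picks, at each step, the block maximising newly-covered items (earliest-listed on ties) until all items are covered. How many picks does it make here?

4

Greedy: pick S1 (covers 4 new) → pick S6 (covers 4 new) → pick S2 (covers 1 new) → pick S3 (covers 1 new). Total picks: 4.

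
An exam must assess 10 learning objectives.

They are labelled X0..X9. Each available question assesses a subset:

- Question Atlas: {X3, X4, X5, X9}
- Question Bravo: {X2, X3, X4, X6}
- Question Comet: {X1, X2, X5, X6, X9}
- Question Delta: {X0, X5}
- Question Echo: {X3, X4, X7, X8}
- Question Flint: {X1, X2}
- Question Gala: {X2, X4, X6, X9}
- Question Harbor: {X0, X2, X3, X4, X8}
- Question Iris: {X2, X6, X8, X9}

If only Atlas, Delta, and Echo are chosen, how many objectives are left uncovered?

Union of Atlas, Delta, Echo = {X0, X3, X4, X5, X7, X8, X9}.
Not covered: X1, X2, X6 — 3 objectives.

3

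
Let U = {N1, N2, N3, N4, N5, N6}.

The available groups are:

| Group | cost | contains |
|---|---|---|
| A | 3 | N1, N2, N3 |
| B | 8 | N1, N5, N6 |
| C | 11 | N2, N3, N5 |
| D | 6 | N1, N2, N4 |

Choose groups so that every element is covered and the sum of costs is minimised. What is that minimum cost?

A, B, D together cover every element (A ∪ B ∪ D = {N1, N2, N3, N4, N5, N6}); total cost 3 + 8 + 6 = 17.
No covering selection has total cost below 17.

17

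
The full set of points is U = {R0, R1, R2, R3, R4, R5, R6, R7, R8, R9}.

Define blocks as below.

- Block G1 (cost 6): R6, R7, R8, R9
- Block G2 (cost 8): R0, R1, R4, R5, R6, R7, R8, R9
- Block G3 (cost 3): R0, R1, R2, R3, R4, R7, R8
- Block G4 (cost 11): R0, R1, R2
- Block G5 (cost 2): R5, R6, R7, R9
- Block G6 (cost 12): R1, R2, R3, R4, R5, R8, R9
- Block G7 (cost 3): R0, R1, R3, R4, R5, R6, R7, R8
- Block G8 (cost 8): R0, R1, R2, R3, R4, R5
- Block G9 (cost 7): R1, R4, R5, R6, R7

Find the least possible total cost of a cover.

G3, G5 together cover every point (G3 ∪ G5 = {R0, R1, R2, R3, R4, R5, R6, R7, R8, R9}); total cost 3 + 2 = 5.
The greedy pick G7, G5, G3 costs 8; no covering selection beats 5.

5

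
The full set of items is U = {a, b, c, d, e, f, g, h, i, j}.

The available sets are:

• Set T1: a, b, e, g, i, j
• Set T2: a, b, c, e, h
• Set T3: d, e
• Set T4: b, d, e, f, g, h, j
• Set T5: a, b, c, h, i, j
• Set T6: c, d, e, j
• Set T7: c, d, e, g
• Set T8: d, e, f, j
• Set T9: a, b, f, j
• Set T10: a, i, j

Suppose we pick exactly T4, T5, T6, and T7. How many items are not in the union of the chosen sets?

Union of T4, T5, T6, T7 = {a, b, c, d, e, f, g, h, i, j} — that's every item, so 0 are uncovered.

0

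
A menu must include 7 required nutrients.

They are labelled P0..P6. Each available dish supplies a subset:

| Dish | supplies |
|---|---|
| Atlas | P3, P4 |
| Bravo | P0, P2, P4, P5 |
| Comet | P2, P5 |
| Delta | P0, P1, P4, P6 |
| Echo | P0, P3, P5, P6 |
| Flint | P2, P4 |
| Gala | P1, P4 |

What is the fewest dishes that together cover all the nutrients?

3

Take {Bravo, Delta, Echo}. Their union is {P0, P1, P2, P3, P4, P5, P6}, which is all 7 nutrients.
No 2 of the 7 dishes cover everything (all 21 combinations miss at least one nutrient), so 3 is optimal.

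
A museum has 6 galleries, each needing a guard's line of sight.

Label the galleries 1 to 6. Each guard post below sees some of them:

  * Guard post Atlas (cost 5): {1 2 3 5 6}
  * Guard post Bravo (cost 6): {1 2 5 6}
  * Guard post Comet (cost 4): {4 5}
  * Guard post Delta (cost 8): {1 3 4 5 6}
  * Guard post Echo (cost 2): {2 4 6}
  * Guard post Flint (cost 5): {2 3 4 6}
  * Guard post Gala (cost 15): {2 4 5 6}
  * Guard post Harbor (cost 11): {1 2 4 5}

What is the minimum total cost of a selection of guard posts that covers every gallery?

7

Atlas, Echo together cover every gallery (Atlas ∪ Echo = {1, 2, 3, 4, 5, 6}); total cost 5 + 2 = 7.
No covering selection has total cost below 7.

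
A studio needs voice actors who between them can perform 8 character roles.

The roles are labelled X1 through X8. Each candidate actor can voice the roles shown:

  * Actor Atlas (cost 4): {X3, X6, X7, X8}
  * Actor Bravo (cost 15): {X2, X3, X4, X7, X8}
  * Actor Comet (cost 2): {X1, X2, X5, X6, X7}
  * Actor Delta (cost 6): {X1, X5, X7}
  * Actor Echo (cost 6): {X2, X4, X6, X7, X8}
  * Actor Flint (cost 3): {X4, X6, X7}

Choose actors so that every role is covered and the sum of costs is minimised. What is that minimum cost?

Atlas, Comet, Flint together cover every role (Atlas ∪ Comet ∪ Flint = {X1, X2, X3, X4, X5, X6, X7, X8}); total cost 4 + 2 + 3 = 9.
No covering selection has total cost below 9.

9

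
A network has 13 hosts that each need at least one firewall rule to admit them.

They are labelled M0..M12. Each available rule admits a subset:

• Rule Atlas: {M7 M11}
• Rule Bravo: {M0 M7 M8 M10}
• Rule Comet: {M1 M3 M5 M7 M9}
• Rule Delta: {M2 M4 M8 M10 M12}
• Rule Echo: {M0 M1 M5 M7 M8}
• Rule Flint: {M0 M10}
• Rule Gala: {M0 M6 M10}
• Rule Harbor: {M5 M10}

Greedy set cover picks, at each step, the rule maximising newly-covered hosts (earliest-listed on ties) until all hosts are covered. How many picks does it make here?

Greedy: pick Comet (covers 5 new) → pick Delta (covers 5 new) → pick Gala (covers 2 new) → pick Atlas (covers 1 new). Total picks: 4.

4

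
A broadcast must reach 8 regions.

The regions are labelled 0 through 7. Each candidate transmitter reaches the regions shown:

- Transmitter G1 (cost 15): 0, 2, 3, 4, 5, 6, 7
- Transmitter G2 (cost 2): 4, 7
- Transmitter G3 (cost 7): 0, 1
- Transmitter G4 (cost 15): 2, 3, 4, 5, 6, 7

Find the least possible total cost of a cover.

G1, G3 together cover every region (G1 ∪ G3 = {0, 1, 2, 3, 4, 5, 6, 7}); total cost 15 + 7 = 22.
The greedy pick G2, G1, G3 costs 24; no covering selection beats 22.

22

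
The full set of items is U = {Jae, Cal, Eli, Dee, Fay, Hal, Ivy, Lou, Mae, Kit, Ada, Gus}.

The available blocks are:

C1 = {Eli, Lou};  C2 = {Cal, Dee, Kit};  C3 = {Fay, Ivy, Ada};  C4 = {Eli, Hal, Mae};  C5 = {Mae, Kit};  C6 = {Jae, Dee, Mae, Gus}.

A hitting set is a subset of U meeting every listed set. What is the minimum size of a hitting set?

4

H = {Fay, Lou, Mae, Kit} meets every block (each contains at least one member of H), and |H| = 4.
No choice of 3 items meets every block, so 4 is the minimum.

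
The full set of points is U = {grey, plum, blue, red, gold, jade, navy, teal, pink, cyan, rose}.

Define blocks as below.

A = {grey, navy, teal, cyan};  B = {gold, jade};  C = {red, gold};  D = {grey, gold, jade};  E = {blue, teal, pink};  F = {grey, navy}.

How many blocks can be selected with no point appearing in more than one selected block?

3

C, E, F are pairwise disjoint (C={red,gold}; E={blue,teal,pink}; F={grey,navy}).
Every remaining block overlaps one of these, and no 4 of the listed blocks are pairwise disjoint, so 3 is the maximum.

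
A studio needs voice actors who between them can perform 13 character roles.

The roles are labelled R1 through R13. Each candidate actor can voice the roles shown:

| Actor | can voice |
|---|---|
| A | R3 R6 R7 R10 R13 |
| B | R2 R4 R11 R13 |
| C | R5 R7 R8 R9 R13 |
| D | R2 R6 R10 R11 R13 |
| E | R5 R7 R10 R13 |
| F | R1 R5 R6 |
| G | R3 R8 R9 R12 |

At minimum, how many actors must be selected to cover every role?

4

B and E and F and G together: B ∪ E ∪ F ∪ G = {R1, R2, R3, R4, R5, R6, R7, R8, R9, R10, R11, R12, R13} — every role is covered.
Only F contains R1, so F is forced; the remaining 10 roles need at least 3 more actors (each remaining actor adds at most 4) — so at least 4 actors are needed, and 4 is optimal.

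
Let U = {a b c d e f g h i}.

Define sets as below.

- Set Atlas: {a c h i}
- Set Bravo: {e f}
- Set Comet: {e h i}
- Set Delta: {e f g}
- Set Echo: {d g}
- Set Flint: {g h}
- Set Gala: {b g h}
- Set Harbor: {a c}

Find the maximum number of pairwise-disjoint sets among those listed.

Comet, Echo, Harbor are pairwise disjoint (Comet={e,h,i}; Echo={d,g}; Harbor={a,c}).
Every remaining set overlaps one of these, and no 4 of the listed sets are pairwise disjoint, so 3 is the maximum.

3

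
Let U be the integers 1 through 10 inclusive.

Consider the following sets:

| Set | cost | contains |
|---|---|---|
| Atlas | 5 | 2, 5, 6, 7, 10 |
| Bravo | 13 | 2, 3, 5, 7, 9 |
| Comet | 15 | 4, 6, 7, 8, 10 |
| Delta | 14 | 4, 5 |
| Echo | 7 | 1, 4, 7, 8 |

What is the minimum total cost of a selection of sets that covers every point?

25

Atlas, Bravo, Echo together cover every point (Atlas ∪ Bravo ∪ Echo = {1, 2, 3, 4, 5, 6, 7, 8, 9, 10}); total cost 5 + 13 + 7 = 25.
No covering selection has total cost below 25.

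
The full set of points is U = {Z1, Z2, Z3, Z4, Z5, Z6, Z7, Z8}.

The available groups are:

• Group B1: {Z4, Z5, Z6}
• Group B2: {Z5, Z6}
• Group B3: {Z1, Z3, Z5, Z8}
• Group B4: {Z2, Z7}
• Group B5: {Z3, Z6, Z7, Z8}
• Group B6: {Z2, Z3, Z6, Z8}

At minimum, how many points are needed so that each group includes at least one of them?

Take H = {Z2, Z5, Z6}. Each listed group contains at least one of these, so H is a hitting set of size 3.
No choice of 2 points meets every group, so 3 is the minimum.

3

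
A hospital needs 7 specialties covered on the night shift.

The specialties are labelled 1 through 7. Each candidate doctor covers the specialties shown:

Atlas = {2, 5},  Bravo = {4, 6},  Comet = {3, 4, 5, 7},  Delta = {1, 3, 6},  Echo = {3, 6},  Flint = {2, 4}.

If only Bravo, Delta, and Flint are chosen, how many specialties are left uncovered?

2

Union of Bravo, Delta, Flint = {1, 2, 3, 4, 6}.
Not covered: 5, 7 — 2 specialties.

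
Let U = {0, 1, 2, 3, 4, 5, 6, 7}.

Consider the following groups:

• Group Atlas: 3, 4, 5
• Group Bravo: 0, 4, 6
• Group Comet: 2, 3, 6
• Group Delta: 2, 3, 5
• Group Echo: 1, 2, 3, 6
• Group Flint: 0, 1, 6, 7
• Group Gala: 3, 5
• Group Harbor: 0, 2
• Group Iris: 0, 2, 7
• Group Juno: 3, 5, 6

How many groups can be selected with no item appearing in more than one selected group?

2

Atlas, Flint are pairwise disjoint (Atlas={3,4,5}; Flint={0,1,6,7}).
Every remaining group overlaps one of these, and no 3 of the listed groups are pairwise disjoint, so 2 is the maximum.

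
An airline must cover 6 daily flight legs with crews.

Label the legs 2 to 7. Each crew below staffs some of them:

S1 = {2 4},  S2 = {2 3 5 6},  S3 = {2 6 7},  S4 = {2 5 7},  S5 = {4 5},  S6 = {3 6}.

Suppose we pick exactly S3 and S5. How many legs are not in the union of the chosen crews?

Union of S3, S5 = {2, 4, 5, 6, 7}.
Not covered: 3 — 1 leg.

1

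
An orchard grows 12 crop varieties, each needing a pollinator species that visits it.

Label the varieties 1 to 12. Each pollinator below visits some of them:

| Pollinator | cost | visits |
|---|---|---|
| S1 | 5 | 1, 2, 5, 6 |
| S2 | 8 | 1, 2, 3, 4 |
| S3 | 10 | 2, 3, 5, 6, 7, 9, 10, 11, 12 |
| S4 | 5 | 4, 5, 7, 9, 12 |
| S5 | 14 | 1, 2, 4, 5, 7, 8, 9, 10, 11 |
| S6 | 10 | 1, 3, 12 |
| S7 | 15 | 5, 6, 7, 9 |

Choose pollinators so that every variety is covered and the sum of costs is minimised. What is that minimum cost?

S3, S5 together cover every variety (S3 ∪ S5 = {1, 2, 3, 4, 5, 6, 7, 8, 9, 10, 11, 12}); total cost 10 + 14 = 24.
The greedy pick S4, S1, S3, S5 costs 34; no covering selection beats 24.

24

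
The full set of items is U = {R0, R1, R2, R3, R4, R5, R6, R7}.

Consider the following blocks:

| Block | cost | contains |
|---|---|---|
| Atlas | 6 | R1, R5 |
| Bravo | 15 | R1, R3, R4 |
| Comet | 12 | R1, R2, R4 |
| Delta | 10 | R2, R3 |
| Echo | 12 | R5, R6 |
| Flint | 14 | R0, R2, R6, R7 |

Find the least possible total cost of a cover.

Atlas, Bravo, Flint together cover every item (Atlas ∪ Bravo ∪ Flint = {R0, R1, R2, R3, R4, R5, R6, R7}); total cost 6 + 15 + 14 = 35.
No covering selection has total cost below 35.

35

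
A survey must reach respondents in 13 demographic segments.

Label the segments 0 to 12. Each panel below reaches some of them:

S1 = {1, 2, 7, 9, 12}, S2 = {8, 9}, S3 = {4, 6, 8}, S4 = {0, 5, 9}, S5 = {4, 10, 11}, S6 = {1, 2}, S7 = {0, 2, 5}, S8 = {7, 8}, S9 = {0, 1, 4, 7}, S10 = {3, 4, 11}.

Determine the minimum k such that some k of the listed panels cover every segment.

5

Take {S1, S3, S5, S7, S10}. Their union is {0, 1, 2, 3, 4, 5, 6, 7, 8, 9, 10, 11, 12}, which is all 13 segments.
No 4 of the 10 panels cover everything (all 210 combinations miss at least one segment), so 5 is optimal.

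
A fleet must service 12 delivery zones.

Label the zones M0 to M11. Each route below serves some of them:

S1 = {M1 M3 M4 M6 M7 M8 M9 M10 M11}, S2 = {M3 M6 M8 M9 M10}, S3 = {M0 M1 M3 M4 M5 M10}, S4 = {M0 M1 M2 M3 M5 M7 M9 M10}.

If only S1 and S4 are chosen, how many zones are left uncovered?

0

Union of S1, S4 = {M0, M1, M2, M3, M4, M5, M6, M7, M8, M9, M10, M11} — that's every zone, so 0 are uncovered.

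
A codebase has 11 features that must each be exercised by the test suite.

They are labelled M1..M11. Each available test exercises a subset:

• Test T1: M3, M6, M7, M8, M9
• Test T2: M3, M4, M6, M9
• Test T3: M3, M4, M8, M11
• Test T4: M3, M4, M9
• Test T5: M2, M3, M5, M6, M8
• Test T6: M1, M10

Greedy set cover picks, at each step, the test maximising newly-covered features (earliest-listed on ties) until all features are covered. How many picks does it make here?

4

Greedy: pick T1 (covers 5 new) → pick T3 (covers 2 new) → pick T5 (covers 2 new) → pick T6 (covers 2 new). Total picks: 4.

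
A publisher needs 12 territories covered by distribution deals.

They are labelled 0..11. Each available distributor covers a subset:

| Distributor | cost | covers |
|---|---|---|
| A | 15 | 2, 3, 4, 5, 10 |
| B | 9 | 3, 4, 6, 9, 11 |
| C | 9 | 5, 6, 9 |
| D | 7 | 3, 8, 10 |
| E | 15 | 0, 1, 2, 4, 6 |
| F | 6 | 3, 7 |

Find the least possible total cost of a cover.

B, C, D, E, F together cover every territory (B ∪ C ∪ D ∪ E ∪ F = {0, 1, 2, 3, 4, 5, 6, 7, 8, 9, 10, 11}); total cost 9 + 9 + 7 + 15 + 6 = 46.
No covering selection has total cost below 46.

46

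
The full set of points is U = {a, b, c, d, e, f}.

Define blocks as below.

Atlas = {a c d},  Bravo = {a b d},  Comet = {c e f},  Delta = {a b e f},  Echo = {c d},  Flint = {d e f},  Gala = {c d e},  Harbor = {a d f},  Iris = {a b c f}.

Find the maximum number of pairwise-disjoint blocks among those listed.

Bravo, Comet are pairwise disjoint (Bravo={a,b,d}; Comet={c,e,f}).
Every remaining block overlaps one of these, and no 3 of the listed blocks are pairwise disjoint, so 2 is the maximum.

2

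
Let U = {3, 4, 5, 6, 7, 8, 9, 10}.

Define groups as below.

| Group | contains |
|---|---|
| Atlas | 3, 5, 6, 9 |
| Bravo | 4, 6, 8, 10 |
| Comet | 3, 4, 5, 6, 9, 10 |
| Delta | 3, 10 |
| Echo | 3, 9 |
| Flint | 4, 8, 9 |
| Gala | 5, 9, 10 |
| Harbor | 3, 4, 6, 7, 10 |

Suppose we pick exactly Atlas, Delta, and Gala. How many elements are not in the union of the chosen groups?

3

Union of Atlas, Delta, Gala = {3, 5, 6, 9, 10}.
Not covered: 4, 7, 8 — 3 elements.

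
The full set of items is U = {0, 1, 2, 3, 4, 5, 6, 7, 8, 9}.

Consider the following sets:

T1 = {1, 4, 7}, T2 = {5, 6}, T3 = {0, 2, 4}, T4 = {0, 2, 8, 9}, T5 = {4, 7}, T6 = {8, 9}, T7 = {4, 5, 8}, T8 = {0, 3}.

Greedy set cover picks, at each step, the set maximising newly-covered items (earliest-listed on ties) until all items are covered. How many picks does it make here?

Greedy: pick T4 (covers 4 new) → pick T1 (covers 3 new) → pick T2 (covers 2 new) → pick T8 (covers 1 new). Total picks: 4.

4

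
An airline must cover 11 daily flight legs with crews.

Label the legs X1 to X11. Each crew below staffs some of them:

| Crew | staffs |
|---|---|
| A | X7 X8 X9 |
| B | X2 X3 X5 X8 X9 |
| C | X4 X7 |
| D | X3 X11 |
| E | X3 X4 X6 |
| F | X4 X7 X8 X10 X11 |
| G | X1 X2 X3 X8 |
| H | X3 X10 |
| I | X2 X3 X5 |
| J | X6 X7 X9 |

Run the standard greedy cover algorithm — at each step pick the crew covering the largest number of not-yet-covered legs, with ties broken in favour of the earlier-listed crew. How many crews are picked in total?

Greedy: pick B (covers 5 new) → pick F (covers 4 new) → pick E (covers 1 new) → pick G (covers 1 new). Total picks: 4.

4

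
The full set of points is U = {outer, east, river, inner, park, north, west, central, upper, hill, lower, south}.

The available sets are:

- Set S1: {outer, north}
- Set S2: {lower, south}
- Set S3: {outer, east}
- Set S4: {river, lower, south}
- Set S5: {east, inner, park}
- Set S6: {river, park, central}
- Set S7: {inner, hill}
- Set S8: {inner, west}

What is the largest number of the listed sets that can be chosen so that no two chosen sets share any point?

4

S1, S2, S6, S7 are pairwise disjoint (S1={outer,north}; S2={lower,south}; S6={river,park,central}; S7={inner,hill}).
Every remaining set overlaps one of these, and no 5 of the listed sets are pairwise disjoint, so 4 is the maximum.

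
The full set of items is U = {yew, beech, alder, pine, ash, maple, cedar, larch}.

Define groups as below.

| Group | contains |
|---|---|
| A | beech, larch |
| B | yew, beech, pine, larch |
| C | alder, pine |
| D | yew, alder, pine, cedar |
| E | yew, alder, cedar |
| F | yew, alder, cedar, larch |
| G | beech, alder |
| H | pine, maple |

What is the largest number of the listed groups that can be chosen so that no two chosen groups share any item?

A, E, H are pairwise disjoint (A={beech,larch}; E={yew,alder,cedar}; H={pine,maple}).
Every remaining group overlaps one of these, and no 4 of the listed groups are pairwise disjoint, so 3 is the maximum.

3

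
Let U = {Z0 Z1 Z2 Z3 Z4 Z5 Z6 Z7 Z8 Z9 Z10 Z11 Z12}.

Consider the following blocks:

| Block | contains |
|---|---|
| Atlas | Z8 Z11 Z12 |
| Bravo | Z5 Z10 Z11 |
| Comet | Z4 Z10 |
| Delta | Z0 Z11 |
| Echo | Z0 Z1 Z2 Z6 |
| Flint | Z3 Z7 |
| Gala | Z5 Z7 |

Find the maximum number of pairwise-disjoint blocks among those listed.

Atlas, Comet, Echo, Gala are pairwise disjoint (Atlas={Z8,Z11,Z12}; Comet={Z4,Z10}; Echo={Z0,Z1,Z2,Z6}; Gala={Z5,Z7}).
Every remaining block overlaps one of these, and no 5 of the listed blocks are pairwise disjoint, so 4 is the maximum.

4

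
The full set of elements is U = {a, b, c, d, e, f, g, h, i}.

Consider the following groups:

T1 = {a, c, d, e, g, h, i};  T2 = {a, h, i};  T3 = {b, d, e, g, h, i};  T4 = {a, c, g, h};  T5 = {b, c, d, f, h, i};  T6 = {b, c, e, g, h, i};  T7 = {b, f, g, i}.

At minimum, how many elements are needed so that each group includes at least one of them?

Take T = {a, i}. Each listed group contains at least one of these, so T is a hitting set of size 2.
No single element lies in every group, so at least 2 are needed and 2 is optimal.

2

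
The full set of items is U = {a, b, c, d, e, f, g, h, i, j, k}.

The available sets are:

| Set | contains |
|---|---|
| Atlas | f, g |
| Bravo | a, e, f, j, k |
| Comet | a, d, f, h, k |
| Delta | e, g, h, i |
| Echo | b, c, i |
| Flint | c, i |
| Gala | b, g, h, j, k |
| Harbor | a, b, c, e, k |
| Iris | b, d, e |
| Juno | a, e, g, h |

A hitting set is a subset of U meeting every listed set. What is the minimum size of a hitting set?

Take T = {b, c, e, f}. Each listed set contains at least one of these, so T is a hitting set of size 4.
No choice of 3 items meets every set, so 4 is the minimum.

4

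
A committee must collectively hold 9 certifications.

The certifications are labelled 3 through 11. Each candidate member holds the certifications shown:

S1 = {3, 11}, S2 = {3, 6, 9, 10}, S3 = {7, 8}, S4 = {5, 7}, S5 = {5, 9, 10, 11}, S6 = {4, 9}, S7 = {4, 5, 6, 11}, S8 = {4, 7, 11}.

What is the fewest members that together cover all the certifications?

3

S2 and S3 and S7 together: S2 ∪ S3 ∪ S7 = {3, 4, 5, 6, 7, 8, 9, 10, 11} — every certification is covered.
Each member has at most 4 certifications, and 2·4 = 8 < 9 — so at least 3 members are needed, and 3 is optimal.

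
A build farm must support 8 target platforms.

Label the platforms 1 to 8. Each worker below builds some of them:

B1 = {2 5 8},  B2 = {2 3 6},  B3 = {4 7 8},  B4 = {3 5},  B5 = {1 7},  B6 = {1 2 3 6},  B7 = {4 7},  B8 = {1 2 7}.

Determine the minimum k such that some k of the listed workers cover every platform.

B3 and B4 and B6 together: B3 ∪ B4 ∪ B6 = {1, 2, 3, 4, 5, 6, 7, 8} — every platform is covered.
No 2 of the 8 workers cover everything (all 28 combinations miss at least one platform), so 3 is optimal.

3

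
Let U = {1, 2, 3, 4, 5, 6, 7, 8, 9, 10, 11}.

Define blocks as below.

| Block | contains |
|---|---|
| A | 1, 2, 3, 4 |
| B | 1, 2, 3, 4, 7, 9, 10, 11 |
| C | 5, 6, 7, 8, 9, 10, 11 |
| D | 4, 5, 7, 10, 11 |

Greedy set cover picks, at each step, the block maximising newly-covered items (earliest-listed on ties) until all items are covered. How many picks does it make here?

Greedy: pick B (covers 8 new) → pick C (covers 3 new). Total picks: 2.

2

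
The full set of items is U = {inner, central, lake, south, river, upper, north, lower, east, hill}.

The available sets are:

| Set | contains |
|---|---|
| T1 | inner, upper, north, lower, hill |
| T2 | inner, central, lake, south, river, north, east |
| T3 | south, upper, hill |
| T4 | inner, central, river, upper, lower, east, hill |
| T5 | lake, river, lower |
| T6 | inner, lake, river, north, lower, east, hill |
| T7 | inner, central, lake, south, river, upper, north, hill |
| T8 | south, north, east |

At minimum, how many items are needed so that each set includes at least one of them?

The 2 items {south, lower} hit every set.
The sets T3, T5 are pairwise disjoint, so any hitting set needs a separate item for each — at least 2. Hence 2 is optimal.

2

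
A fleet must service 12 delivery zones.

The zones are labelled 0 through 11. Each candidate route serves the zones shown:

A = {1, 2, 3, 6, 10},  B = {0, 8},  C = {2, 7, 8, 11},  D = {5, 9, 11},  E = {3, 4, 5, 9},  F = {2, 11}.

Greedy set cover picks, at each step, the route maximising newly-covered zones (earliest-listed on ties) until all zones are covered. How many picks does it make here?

Greedy: pick A (covers 5 new) → pick C (covers 3 new) → pick E (covers 3 new) → pick B (covers 1 new). Total picks: 4.

4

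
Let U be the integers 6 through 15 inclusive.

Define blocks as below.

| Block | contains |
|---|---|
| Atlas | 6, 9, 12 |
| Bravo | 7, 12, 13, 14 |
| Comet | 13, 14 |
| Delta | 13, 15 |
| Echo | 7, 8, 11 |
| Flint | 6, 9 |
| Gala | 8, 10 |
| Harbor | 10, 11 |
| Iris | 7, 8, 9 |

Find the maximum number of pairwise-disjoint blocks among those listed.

3

Delta, Flint, Gala are pairwise disjoint (Delta={13,15}; Flint={6,9}; Gala={8,10}).
Every remaining block overlaps one of these, and no 4 of the listed blocks are pairwise disjoint, so 3 is the maximum.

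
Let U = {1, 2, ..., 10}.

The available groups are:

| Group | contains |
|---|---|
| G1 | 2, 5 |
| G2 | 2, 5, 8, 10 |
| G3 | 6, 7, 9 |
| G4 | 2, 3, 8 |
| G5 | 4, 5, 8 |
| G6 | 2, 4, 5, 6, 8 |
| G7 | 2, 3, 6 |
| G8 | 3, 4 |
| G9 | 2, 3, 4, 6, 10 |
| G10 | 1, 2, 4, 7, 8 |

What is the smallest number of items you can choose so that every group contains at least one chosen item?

The 3 items {2, 4, 7} hit every group.
The groups G1, G3, G8 are pairwise disjoint, so any hitting set needs a separate item for each — at least 3. Hence 3 is optimal.

3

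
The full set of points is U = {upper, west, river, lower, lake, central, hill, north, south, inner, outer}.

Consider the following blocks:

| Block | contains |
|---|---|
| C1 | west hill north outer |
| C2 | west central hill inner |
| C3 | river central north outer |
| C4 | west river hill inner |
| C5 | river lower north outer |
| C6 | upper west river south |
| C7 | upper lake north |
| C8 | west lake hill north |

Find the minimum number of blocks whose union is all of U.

4

C2, C5, C6, and C8 cover everything between them: the union {upper, west, river, lower, lake, central, hill, north, south, inner, outer} is all of U.
Only C6 contains south, so C6 is forced; the remaining 7 points need at least 3 more blocks (each remaining block adds at most 3) — so at least 4 blocks are needed, and 4 is optimal.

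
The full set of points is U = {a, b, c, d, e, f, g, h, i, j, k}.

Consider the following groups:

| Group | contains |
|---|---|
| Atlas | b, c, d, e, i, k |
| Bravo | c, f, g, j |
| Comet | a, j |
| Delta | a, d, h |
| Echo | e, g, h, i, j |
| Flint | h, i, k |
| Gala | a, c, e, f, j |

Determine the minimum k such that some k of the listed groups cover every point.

3

Take {Atlas, Bravo, Delta}. Their union is {a, b, c, d, e, f, g, h, i, j, k}, which is all 11 points.
Only Atlas contains b, so Atlas is forced; the remaining 5 points need at least 2 more groups (each remaining group adds at most 3) — so at least 3 groups are needed, and 3 is optimal.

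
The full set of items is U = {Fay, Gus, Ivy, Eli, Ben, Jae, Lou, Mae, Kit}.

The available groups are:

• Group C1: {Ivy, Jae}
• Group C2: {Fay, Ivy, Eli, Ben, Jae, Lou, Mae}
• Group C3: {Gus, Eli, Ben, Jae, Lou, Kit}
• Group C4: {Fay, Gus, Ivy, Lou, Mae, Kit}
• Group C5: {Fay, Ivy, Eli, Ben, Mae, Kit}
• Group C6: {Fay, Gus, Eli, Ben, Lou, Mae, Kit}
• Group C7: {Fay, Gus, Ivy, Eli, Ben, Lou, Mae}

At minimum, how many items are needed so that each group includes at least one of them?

The 2 items {Ivy, Kit} hit every group.
The groups C1, C6 are pairwise disjoint, so any hitting set needs a separate item for each — at least 2. Hence 2 is optimal.

2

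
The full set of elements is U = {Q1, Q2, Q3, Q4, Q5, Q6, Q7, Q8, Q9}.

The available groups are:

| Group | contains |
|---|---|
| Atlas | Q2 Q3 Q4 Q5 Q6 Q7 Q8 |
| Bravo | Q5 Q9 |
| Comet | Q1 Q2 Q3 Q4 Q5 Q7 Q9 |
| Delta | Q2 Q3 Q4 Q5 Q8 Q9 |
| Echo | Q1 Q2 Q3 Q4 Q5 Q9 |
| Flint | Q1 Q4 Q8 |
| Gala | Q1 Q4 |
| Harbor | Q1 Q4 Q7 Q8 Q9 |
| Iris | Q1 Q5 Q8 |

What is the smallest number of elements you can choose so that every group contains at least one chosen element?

2

H = {Q1, Q5} meets every group (each contains at least one member of H), and |H| = 2.
The groups Bravo, Gala are pairwise disjoint, so any hitting set needs a separate element for each — at least 2. Hence 2 is optimal.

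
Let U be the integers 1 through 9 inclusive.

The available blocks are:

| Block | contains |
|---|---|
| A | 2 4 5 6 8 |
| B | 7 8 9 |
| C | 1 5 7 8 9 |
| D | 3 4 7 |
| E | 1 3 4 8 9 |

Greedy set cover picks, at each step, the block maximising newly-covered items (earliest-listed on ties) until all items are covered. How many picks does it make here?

Greedy: pick A (covers 5 new) → pick C (covers 3 new) → pick D (covers 1 new). Total picks: 3.

3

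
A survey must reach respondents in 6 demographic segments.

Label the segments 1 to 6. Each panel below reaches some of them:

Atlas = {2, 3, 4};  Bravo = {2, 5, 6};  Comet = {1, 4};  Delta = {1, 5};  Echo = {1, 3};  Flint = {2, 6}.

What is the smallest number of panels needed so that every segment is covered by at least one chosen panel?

Take {Bravo, Comet, Echo}. Their union is {1, 2, 3, 4, 5, 6}, which is all 6 segments.
No 2 of the 6 panels cover everything (all 15 combinations miss at least one segment), so 3 is optimal.

3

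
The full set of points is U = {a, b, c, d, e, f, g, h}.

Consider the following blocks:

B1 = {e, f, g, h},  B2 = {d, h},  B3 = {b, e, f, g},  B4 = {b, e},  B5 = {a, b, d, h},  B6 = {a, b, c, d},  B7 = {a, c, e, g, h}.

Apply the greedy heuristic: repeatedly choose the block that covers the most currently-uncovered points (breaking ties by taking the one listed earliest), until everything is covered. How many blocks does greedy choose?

Greedy: pick B7 (covers 5 new) → pick B3 (covers 2 new) → pick B2 (covers 1 new). Total picks: 3.
(The true minimum cover uses only 2 blocks, so greedy is not optimal here.)

3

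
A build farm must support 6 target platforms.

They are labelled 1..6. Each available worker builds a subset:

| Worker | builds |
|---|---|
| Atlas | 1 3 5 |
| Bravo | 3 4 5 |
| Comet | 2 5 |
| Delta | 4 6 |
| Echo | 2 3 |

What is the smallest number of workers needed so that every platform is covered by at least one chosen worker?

Atlas and Delta and Echo together: Atlas ∪ Delta ∪ Echo = {1, 2, 3, 4, 5, 6} — every platform is covered.
Only Atlas contains 1, so Atlas is forced; the remaining 3 platforms need at least 2 more workers (each remaining worker adds at most 2) — so at least 3 workers are needed, and 3 is optimal.

3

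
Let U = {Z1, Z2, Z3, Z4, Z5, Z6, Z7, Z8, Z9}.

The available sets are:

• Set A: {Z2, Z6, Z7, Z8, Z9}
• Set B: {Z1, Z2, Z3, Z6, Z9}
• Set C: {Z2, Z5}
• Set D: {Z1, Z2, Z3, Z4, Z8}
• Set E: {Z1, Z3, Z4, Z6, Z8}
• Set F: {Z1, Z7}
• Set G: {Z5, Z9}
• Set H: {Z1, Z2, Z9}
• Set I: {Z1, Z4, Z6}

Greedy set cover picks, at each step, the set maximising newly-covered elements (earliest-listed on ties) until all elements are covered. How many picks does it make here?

3

Greedy: pick A (covers 5 new) → pick D (covers 3 new) → pick C (covers 1 new). Total picks: 3.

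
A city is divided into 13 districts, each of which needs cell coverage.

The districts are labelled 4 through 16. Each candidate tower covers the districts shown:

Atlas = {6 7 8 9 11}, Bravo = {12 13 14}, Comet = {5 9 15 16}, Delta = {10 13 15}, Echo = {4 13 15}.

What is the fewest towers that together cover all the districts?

5

Atlas and Bravo and Comet and Delta and Echo together: Atlas ∪ Bravo ∪ Comet ∪ Delta ∪ Echo = {4, 5, 6, 7, 8, 9, 10, 11, 12, 13, 14, 15, 16} — every district is covered.
No 4 of the 5 towers cover everything (all 5 combinations miss at least one district), so 5 is optimal.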